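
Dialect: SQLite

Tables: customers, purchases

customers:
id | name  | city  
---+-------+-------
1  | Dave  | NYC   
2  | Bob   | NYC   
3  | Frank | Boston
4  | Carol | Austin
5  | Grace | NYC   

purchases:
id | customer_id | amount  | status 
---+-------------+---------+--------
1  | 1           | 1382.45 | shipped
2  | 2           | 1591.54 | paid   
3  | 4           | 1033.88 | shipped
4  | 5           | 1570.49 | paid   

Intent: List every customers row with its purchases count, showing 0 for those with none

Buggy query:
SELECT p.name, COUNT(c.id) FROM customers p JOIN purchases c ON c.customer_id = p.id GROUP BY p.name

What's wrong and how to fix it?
Bug: An inner join excludes parents with zero children

Fix: Use LEFT JOIN so parents without children still appear (COUNT(c.id) gives 0)

Corrected query:
SELECT p.name, COUNT(c.id) FROM customers p LEFT JOIN purchases c ON c.customer_id = p.id GROUP BY p.name

Result:
name  | COUNT(c.id)
------+------------
Bob   | 1          
Carol | 1          
Dave  | 1          
Frank | 0          
Grace | 1          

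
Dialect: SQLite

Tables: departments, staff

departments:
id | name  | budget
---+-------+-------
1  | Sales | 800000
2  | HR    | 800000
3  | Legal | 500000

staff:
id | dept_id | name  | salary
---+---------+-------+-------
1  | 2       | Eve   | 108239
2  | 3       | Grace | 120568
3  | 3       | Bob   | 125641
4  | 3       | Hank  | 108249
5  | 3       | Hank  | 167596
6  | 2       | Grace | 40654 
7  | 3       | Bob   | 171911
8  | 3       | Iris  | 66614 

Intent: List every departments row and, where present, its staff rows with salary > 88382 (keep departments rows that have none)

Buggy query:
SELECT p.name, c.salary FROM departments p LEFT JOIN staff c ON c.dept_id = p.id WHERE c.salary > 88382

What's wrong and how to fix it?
Bug: A WHERE condition on the right-hand table after LEFT JOIN drops unmatched parents

Fix: Put 'c.salary > 88382' in the JOIN's ON clause instead of WHERE

Corrected query:
SELECT p.name, c.salary FROM departments p LEFT JOIN staff c ON c.dept_id = p.id AND c.salary > 88382

Result:
name  | salary
------+-------
Sales | NULL  
HR    | 108239
Legal | 108249
Legal | 120568
Legal | 125641
Legal | 167596
Legal | 171911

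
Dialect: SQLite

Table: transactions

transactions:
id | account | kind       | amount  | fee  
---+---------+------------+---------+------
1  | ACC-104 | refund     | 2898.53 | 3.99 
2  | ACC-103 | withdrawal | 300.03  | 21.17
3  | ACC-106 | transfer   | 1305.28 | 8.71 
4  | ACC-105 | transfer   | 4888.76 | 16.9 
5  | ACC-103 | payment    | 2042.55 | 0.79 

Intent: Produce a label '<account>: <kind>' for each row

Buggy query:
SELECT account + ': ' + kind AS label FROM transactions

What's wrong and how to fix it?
Bug: '+' is numeric addition; on text columns SQLite converts them to 0 instead of concatenating

Fix: Replace + with || to concatenate text

Corrected query:
SELECT account || ': ' || kind AS label FROM transactions

Result:
label              
-------------------
ACC-104: refund    
ACC-103: withdrawal
ACC-106: transfer  
ACC-105: transfer  
ACC-103: payment   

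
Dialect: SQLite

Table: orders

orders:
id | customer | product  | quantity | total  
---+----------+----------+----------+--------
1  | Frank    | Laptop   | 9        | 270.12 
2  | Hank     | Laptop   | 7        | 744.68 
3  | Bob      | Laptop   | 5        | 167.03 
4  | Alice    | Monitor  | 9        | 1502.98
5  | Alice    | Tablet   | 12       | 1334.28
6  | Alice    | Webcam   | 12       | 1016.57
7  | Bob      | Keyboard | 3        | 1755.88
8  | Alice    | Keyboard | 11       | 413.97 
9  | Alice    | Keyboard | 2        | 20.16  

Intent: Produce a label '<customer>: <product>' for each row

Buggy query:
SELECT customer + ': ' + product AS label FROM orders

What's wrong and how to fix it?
Bug: SQLite uses || for string concatenation; + coerces text to numbers (yielding 0)

Fix: Use the || operator for string concatenation

Corrected query:
SELECT customer || ': ' || product AS label FROM orders

Result:
label          
---------------
Frank: Laptop  
Hank: Laptop   
Bob: Laptop    
Alice: Monitor 
Alice: Tablet  
Alice: Webcam  
Bob: Keyboard  
Alice: Keyboard
Alice: Keyboard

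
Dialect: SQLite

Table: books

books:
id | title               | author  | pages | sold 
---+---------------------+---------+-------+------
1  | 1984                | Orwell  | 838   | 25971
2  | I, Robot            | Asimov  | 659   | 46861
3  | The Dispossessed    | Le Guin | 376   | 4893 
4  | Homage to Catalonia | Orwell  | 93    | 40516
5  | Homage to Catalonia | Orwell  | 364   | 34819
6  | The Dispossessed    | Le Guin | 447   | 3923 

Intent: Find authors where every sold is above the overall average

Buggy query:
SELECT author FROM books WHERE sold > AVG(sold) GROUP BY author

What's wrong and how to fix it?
Bug: WHERE evaluates per row before aggregation, so AVG() is unavailable

Fix: Use a subquery for AVG and a HAVING MIN(...) filter so the condition holds for every row in the group

Corrected query:
SELECT author FROM books GROUP BY author HAVING MIN(sold) > (SELECT AVG(sold) FROM books)

Result:
author
------
Asimov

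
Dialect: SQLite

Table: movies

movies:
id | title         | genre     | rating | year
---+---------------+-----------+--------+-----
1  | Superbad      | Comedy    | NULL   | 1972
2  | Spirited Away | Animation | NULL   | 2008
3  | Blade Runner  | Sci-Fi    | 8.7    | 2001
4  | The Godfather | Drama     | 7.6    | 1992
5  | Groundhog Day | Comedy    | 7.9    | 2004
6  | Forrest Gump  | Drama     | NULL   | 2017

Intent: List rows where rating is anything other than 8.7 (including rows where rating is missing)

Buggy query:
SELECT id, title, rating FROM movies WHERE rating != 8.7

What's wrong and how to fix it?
Bug: Inequality against NULL is unknown, not true; rows with NULL are dropped

Fix: Handle NULL separately with IS NULL alongside the inequality

Corrected query:
SELECT id, title, rating FROM movies WHERE rating != 8.7 OR rating IS NULL

Result:
id | title         | rating
---+---------------+-------
1  | Superbad      | NULL  
2  | Spirited Away | NULL  
4  | The Godfather | 7.6   
5  | Groundhog Day | 7.9   
6  | Forrest Gump  | NULL  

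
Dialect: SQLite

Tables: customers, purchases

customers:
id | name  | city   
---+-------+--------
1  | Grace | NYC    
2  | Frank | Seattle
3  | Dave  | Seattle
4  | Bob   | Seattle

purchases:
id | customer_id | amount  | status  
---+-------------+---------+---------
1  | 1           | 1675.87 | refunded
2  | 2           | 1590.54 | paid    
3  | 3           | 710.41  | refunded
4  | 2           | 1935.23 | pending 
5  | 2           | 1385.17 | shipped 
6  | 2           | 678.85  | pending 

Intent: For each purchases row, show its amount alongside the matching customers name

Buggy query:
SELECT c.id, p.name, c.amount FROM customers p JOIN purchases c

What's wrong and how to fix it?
Bug: Missing join condition: each purchases row is matched to all customers rows instead of just its own

Fix: Add ON c.customer_id = p.id to the JOIN

Corrected query:
SELECT c.id, p.name, c.amount FROM customers p JOIN purchases c ON c.customer_id = p.id

Result:
id | name  | amount 
---+-------+--------
1  | Grace | 1675.87
2  | Frank | 1590.54
3  | Dave  | 710.41 
4  | Frank | 1935.23
5  | Frank | 1385.17
6  | Frank | 678.85 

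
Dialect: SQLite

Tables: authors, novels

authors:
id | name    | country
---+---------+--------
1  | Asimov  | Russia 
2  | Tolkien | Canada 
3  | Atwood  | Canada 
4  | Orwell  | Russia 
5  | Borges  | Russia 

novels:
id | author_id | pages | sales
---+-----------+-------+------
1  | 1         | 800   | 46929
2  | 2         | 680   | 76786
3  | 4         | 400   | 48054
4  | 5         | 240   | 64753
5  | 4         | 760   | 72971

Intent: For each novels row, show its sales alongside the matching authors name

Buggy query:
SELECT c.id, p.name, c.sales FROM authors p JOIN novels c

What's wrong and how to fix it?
Bug: JOIN with no ON clause produces a cartesian product; every novels row pairs with every authors row

Fix: Add ON c.author_id = p.id to the JOIN

Corrected query:
SELECT c.id, p.name, c.sales FROM authors p JOIN novels c ON c.author_id = p.id

Result:
id | name    | sales
---+---------+------
1  | Asimov  | 46929
2  | Tolkien | 76786
3  | Orwell  | 48054
4  | Borges  | 64753
5  | Orwell  | 72971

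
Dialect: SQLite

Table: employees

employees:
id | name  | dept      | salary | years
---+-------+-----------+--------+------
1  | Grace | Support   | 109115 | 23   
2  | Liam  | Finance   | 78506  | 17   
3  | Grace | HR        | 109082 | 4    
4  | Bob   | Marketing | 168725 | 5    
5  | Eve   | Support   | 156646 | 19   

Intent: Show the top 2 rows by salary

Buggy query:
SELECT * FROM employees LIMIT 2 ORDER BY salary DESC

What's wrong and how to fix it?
Bug: ORDER BY cannot follow LIMIT; LIMIT is the final clause

Fix: Swap the clauses: ORDER BY first, then LIMIT

Corrected query:
SELECT * FROM employees ORDER BY salary DESC LIMIT 2

Result:
id | name | dept      | salary | years
---+------+-----------+--------+------
4  | Bob  | Marketing | 168725 | 5    
5  | Eve  | Support   | 156646 | 19   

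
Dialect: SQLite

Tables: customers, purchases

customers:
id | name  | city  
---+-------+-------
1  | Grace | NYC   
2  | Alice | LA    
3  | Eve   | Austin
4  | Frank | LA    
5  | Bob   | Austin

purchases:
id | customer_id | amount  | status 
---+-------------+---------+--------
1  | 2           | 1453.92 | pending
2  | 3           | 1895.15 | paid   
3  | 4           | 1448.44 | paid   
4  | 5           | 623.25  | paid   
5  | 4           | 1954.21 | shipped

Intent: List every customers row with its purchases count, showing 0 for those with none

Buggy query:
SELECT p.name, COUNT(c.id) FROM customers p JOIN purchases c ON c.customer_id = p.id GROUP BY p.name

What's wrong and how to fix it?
Bug: INNER JOIN drops customers rows that have no matching purchases rows

Fix: Use LEFT JOIN so parents without children still appear (COUNT(c.id) gives 0)

Corrected query:
SELECT p.name, COUNT(c.id) FROM customers p LEFT JOIN purchases c ON c.customer_id = p.id GROUP BY p.name

Result:
name  | COUNT(c.id)
------+------------
Alice | 1          
Bob   | 1          
Eve   | 1          
Frank | 2          
Grace | 0          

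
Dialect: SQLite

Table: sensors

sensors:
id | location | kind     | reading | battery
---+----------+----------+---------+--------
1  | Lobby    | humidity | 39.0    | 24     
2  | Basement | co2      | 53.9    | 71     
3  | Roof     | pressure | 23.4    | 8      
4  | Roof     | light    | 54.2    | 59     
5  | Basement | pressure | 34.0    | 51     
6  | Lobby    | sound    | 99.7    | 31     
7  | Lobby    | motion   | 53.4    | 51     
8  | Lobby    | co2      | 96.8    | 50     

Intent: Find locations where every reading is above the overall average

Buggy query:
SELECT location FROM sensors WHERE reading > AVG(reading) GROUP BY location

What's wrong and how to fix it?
Bug: WHERE evaluates per row before aggregation, so AVG() is unavailable

Fix: Compute the overall average in a scalar subquery and compare each group's MIN against it in HAVING

Corrected query:
SELECT location FROM sensors GROUP BY location HAVING MIN(reading) > (SELECT AVG(reading) FROM sensors)

Result:
(no rows)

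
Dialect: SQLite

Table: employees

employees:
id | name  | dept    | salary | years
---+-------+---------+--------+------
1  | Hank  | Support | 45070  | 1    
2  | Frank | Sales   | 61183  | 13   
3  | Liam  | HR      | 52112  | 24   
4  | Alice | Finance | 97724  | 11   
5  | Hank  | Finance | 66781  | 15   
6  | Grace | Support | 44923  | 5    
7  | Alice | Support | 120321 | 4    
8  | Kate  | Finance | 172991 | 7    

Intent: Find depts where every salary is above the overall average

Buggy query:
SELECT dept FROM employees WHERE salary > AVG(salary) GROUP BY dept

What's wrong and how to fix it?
Bug: WHERE evaluates per row before aggregation, so AVG() is unavailable

Fix: Compute the overall average in a scalar subquery and compare each group's MIN against it in HAVING

Corrected query:
SELECT dept FROM employees GROUP BY dept HAVING MIN(salary) > (SELECT AVG(salary) FROM employees)

Result:
(no rows)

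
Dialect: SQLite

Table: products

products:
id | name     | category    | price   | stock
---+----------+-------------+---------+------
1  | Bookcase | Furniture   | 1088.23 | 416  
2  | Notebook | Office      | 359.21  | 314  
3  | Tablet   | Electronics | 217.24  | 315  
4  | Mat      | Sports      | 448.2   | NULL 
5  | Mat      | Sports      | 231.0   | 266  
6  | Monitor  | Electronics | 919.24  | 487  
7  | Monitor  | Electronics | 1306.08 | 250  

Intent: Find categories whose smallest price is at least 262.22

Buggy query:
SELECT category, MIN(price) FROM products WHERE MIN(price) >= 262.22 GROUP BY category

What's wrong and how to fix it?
Bug: Aggregates like MIN are computed per group after WHERE runs

Fix: Use HAVING for the per-group MIN condition

Corrected query:
SELECT category, MIN(price) FROM products GROUP BY category HAVING MIN(price) >= 262.22

Result:
category  | MIN(price)
----------+-----------
Furniture | 1088.23   
Office    | 359.21    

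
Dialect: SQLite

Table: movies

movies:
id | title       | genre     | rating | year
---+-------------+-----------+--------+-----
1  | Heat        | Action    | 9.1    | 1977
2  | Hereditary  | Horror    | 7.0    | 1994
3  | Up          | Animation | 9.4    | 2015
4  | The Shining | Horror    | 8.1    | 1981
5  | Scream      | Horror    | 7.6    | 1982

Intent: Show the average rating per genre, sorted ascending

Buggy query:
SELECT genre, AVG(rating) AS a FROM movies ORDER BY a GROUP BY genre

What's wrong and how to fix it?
Bug: GROUP BY must precede ORDER BY

Fix: Move ORDER BY to the end, after GROUP BY

Corrected query:
SELECT genre, AVG(rating) AS a FROM movies GROUP BY genre ORDER BY a

Result:
genre     | a       
----------+---------
Horror    | 7.566667
Action    | 9.1     
Animation | 9.4     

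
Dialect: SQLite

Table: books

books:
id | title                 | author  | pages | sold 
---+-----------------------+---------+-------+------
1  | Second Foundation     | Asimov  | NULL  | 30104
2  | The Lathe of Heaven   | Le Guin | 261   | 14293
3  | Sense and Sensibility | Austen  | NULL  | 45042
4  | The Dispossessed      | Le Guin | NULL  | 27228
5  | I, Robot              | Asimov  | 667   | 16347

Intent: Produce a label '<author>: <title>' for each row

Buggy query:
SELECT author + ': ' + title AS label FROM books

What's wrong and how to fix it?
Bug: SQLite uses || for string concatenation; + coerces text to numbers (yielding 0)

Fix: Use the || operator for string concatenation

Corrected query:
SELECT author || ': ' || title AS label FROM books

Result:
label                        
-----------------------------
Asimov: Second Foundation    
Le Guin: The Lathe of Heaven 
Austen: Sense and Sensibility
Le Guin: The Dispossessed    
Asimov: I, Robot             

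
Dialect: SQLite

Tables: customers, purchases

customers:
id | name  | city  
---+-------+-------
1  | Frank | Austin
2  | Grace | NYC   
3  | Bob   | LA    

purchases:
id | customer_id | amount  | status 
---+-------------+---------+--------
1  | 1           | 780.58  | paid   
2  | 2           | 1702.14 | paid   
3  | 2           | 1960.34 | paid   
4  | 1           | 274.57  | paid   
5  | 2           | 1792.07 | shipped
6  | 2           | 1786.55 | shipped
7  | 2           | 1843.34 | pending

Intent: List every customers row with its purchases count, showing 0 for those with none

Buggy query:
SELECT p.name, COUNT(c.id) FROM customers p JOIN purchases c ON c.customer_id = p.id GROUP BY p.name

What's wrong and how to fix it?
Bug: An inner join excludes parents with zero children

Fix: Switch to LEFT JOIN to retain unmatched parent rows

Corrected query:
SELECT p.name, COUNT(c.id) FROM customers p LEFT JOIN purchases c ON c.customer_id = p.id GROUP BY p.name

Result:
name  | COUNT(c.id)
------+------------
Bob   | 0          
Frank | 2          
Grace | 5          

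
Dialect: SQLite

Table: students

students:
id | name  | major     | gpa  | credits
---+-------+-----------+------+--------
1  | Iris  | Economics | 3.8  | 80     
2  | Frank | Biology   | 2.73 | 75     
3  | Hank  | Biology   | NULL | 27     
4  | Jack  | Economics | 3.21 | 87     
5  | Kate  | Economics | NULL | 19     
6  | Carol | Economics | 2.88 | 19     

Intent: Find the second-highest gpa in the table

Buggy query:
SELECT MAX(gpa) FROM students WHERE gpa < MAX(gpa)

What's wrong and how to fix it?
Bug: The inner MAX is an aggregate inside WHERE, which is not allowed

Fix: Put the inner MAX in a scalar subquery

Corrected query:
SELECT MAX(gpa) FROM students WHERE gpa < (SELECT MAX(gpa) FROM students)

Result:
MAX(gpa)
--------
3.21    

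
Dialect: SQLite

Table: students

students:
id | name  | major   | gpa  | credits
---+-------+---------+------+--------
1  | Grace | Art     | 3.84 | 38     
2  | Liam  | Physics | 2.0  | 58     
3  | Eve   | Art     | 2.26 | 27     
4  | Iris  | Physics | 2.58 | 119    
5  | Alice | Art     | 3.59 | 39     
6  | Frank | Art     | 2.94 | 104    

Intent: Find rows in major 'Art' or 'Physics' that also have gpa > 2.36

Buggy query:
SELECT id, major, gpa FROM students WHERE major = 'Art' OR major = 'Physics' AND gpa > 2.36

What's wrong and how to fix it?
Bug: Without parentheses, AND is evaluated before OR, so the gpa filter only applies to the 'Physics' branch

Fix: Add parentheses around the OR so the AND applies to both alternatives

Corrected query:
SELECT id, major, gpa FROM students WHERE (major = 'Art' OR major = 'Physics') AND gpa > 2.36

Result:
id | major   | gpa 
---+---------+-----
1  | Art     | 3.84
4  | Physics | 2.58
5  | Art     | 3.59
6  | Art     | 2.94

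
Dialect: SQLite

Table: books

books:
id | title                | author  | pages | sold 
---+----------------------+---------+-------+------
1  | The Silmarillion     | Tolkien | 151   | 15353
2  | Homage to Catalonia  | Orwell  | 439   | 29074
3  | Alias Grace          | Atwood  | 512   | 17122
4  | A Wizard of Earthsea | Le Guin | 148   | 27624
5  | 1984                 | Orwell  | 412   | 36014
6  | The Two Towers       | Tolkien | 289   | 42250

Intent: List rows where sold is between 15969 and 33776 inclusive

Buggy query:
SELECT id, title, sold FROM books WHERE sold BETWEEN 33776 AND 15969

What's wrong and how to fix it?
Bug: BETWEEN expects the lower bound first; with 33776 AND 15969 the range is empty

Fix: Swap the bounds so the smaller value comes first

Corrected query:
SELECT id, title, sold FROM books WHERE sold BETWEEN 15969 AND 33776

Result:
id | title                | sold 
---+----------------------+------
2  | Homage to Catalonia  | 29074
3  | Alias Grace          | 17122
4  | A Wizard of Earthsea | 27624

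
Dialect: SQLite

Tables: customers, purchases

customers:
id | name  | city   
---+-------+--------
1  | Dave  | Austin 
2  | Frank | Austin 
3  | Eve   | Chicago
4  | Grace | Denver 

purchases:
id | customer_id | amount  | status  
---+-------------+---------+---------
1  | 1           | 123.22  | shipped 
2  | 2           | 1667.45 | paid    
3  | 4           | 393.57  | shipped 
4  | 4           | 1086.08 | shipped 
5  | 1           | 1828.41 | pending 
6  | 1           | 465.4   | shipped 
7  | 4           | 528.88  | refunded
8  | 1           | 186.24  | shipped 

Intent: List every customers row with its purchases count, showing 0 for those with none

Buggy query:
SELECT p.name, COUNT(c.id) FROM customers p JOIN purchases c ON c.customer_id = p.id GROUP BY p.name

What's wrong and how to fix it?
Bug: An inner join excludes parents with zero children

Fix: Switch to LEFT JOIN to retain unmatched parent rows

Corrected query:
SELECT p.name, COUNT(c.id) FROM customers p LEFT JOIN purchases c ON c.customer_id = p.id GROUP BY p.name

Result:
name  | COUNT(c.id)
------+------------
Dave  | 4          
Eve   | 0          
Frank | 1          
Grace | 3          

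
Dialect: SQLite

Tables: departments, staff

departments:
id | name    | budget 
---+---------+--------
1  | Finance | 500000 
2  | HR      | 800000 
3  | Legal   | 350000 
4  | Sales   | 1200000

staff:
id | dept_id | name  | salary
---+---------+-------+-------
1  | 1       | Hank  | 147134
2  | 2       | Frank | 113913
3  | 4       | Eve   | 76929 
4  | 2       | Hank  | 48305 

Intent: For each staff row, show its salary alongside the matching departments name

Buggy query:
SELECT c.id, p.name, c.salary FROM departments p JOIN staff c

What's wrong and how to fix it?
Bug: Missing join condition: each staff row is matched to all departments rows instead of just its own

Fix: Add ON c.dept_id = p.id to the JOIN

Corrected query:
SELECT c.id, p.name, c.salary FROM departments p JOIN staff c ON c.dept_id = p.id

Result:
id | name    | salary
---+---------+-------
1  | Finance | 147134
2  | HR      | 113913
3  | Sales   | 76929 
4  | HR      | 48305 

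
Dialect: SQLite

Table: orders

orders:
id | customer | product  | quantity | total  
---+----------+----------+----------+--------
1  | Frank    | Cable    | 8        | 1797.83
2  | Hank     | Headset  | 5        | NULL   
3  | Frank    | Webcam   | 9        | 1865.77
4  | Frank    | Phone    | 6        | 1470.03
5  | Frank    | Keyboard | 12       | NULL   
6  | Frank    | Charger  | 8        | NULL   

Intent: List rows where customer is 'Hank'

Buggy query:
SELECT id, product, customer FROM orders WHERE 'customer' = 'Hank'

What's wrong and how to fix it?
Bug: Single quotes denote string literals in SQL; the column name is being compared as a constant string

Fix: Reference the column as customer without single quotes

Corrected query:
SELECT id, product, customer FROM orders WHERE customer = 'Hank'

Result:
id | product | customer
---+---------+---------
2  | Headset | Hank    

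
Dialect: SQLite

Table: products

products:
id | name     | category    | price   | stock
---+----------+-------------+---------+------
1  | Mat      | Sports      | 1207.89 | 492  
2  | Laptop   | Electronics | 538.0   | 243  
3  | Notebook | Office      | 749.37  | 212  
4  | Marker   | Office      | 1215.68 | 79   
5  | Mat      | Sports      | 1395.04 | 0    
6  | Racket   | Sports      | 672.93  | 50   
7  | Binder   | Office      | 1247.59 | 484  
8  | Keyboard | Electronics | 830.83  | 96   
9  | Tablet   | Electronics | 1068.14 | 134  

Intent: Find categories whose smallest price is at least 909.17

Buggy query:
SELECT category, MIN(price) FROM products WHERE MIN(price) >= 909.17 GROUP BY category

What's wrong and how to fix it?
Bug: Aggregates like MIN are computed per group after WHERE runs

Fix: Use HAVING for the per-group MIN condition

Corrected query:
SELECT category, MIN(price) FROM products GROUP BY category HAVING MIN(price) >= 909.17

Result:
(no rows)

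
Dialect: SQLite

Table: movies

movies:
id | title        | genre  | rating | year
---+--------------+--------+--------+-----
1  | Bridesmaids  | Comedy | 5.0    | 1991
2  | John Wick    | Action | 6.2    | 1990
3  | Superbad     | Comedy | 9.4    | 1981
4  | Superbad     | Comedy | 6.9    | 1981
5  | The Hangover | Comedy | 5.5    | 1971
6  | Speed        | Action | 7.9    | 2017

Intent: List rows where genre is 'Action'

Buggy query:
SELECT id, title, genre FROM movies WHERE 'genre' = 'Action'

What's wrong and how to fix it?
Bug: 'genre' in single quotes is a string literal, not the column; the comparison is literal-vs-literal and never true

Fix: Reference the column as genre without single quotes

Corrected query:
SELECT id, title, genre FROM movies WHERE genre = 'Action'

Result:
id | title     | genre 
---+-----------+-------
2  | John Wick | Action
6  | Speed     | Action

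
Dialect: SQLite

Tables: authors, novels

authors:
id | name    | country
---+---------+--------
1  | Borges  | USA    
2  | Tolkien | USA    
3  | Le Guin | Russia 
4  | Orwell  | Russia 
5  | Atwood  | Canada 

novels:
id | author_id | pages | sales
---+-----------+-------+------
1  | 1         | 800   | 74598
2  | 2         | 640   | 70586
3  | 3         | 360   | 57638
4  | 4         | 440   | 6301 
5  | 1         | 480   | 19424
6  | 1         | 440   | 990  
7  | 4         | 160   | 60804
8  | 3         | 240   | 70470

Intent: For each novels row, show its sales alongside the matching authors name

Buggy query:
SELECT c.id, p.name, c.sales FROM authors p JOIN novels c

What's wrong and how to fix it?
Bug: Missing join condition: each novels row is matched to all authors rows instead of just its own

Fix: Specify the join condition linking the foreign key to the parent id

Corrected query:
SELECT c.id, p.name, c.sales FROM authors p JOIN novels c ON c.author_id = p.id

Result:
id | name    | sales
---+---------+------
1  | Borges  | 74598
2  | Tolkien | 70586
3  | Le Guin | 57638
4  | Orwell  | 6301 
5  | Borges  | 19424
6  | Borges  | 990  
7  | Orwell  | 60804
8  | Le Guin | 70470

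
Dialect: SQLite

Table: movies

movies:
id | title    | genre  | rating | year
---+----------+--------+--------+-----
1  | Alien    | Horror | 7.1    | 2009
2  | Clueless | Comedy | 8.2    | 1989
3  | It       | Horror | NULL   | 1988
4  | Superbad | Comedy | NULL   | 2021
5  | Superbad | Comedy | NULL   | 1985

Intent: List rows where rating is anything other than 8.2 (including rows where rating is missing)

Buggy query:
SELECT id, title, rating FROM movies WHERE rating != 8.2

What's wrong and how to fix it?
Bug: Inequality against NULL is unknown, not true; rows with NULL are dropped

Fix: Handle NULL separately with IS NULL alongside the inequality

Corrected query:
SELECT id, title, rating FROM movies WHERE rating != 8.2 OR rating IS NULL

Result:
id | title    | rating
---+----------+-------
1  | Alien    | 7.1   
3  | It       | NULL  
4  | Superbad | NULL  
5  | Superbad | NULL  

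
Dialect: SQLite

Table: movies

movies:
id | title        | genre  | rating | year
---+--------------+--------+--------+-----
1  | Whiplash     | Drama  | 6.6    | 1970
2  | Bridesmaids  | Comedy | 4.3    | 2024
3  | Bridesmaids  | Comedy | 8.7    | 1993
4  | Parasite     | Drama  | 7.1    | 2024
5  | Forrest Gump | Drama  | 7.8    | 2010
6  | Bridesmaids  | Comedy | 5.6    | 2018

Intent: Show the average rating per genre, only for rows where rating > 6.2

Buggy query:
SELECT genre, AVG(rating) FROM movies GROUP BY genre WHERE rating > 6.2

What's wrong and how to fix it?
Bug: Row-level WHERE must come before GROUP BY in the clause order

Fix: Place WHERE between FROM and GROUP BY

Corrected query:
SELECT genre, AVG(rating) FROM movies WHERE rating > 6.2 GROUP BY genre

Result:
genre  | AVG(rating)
-------+------------
Comedy | 8.7        
Drama  | 7.166667   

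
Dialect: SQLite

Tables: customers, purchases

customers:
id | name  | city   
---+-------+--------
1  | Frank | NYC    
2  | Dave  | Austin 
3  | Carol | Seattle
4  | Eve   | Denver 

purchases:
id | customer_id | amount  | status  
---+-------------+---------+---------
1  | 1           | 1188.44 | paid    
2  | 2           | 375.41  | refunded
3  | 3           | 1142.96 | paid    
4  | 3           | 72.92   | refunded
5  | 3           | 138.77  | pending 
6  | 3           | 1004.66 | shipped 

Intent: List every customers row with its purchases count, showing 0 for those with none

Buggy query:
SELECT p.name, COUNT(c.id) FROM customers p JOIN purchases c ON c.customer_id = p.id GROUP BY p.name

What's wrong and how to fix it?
Bug: INNER JOIN drops customers rows that have no matching purchases rows

Fix: Switch to LEFT JOIN to retain unmatched parent rows

Corrected query:
SELECT p.name, COUNT(c.id) FROM customers p LEFT JOIN purchases c ON c.customer_id = p.id GROUP BY p.name

Result:
name  | COUNT(c.id)
------+------------
Carol | 4          
Dave  | 1          
Eve   | 0          
Frank | 1          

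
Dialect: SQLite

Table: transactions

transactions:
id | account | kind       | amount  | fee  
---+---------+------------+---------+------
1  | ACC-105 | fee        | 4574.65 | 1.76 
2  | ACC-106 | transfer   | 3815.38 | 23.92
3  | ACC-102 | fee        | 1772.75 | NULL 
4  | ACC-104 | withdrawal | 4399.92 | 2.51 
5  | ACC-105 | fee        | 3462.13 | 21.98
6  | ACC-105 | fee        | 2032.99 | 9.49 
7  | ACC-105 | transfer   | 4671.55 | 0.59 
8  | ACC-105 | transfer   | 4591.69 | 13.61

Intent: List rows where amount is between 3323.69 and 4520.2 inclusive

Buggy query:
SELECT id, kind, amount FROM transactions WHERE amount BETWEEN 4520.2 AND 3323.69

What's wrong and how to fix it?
Bug: BETWEEN expects the lower bound first; with 4520.2 AND 3323.69 the range is empty

Fix: Write BETWEEN 3323.69 AND 4520.2

Corrected query:
SELECT id, kind, amount FROM transactions WHERE amount BETWEEN 3323.69 AND 4520.2

Result:
id | kind       | amount 
---+------------+--------
2  | transfer   | 3815.38
4  | withdrawal | 4399.92
5  | fee        | 3462.13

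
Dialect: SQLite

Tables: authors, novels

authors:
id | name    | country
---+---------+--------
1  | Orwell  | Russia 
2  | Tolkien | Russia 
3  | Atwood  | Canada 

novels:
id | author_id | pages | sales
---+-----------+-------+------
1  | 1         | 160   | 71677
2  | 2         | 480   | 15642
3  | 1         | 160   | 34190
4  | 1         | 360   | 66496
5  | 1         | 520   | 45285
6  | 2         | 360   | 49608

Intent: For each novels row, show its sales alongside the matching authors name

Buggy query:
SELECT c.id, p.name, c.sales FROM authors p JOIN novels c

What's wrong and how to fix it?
Bug: Missing join condition: each novels row is matched to all authors rows instead of just its own

Fix: Specify the join condition linking the foreign key to the parent id

Corrected query:
SELECT c.id, p.name, c.sales FROM authors p JOIN novels c ON c.author_id = p.id

Result:
id | name    | sales
---+---------+------
1  | Orwell  | 71677
2  | Tolkien | 15642
3  | Orwell  | 34190
4  | Orwell  | 66496
5  | Orwell  | 45285
6  | Tolkien | 49608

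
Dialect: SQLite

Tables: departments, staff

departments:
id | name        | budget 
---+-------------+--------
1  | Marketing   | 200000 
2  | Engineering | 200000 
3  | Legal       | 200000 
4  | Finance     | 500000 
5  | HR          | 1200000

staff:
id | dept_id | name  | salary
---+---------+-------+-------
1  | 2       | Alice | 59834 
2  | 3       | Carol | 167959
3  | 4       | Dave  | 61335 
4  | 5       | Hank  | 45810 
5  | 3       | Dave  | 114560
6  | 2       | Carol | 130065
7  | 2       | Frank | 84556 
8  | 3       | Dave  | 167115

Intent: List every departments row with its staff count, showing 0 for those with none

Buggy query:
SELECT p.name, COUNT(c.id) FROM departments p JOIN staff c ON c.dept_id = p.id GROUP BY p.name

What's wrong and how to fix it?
Bug: INNER JOIN drops departments rows that have no matching staff rows

Fix: Switch to LEFT JOIN to retain unmatched parent rows

Corrected query:
SELECT p.name, COUNT(c.id) FROM departments p LEFT JOIN staff c ON c.dept_id = p.id GROUP BY p.name

Result:
name        | COUNT(c.id)
------------+------------
Engineering | 3          
Finance     | 1          
HR          | 1          
Legal       | 3          
Marketing   | 0          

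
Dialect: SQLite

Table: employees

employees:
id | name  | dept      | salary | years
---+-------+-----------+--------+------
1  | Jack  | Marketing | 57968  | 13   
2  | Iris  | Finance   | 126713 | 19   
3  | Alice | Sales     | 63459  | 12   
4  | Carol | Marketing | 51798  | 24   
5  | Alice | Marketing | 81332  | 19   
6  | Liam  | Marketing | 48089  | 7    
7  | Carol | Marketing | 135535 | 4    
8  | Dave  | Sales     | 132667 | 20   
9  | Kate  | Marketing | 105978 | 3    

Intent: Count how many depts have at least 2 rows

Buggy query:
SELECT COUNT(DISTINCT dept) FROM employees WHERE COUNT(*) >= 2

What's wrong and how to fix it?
Bug: WHERE filters individual rows, not groups, so a group-level COUNT is invalid there

Fix: Group first with HAVING COUNT(*) >= 2, then COUNT the resulting groups

Corrected query:
SELECT COUNT(*) FROM (SELECT dept FROM employees GROUP BY dept HAVING COUNT(*) >= 2)

Result:
COUNT(*)
--------
2       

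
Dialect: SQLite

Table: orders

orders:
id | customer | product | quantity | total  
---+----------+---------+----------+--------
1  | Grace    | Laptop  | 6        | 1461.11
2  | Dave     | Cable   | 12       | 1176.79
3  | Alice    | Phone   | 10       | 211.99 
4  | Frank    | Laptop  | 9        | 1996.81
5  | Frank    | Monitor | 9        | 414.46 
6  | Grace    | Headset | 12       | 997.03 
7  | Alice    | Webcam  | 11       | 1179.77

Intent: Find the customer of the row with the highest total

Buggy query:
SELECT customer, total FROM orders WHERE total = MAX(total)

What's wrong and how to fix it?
Bug: WHERE is evaluated per row; an aggregate over the whole table isn't defined there

Fix: Wrap MAX in a scalar subquery so WHERE compares against a single value

Corrected query:
SELECT customer, total FROM orders WHERE total = (SELECT MAX(total) FROM orders)

Result:
customer | total  
---------+--------
Frank    | 1996.81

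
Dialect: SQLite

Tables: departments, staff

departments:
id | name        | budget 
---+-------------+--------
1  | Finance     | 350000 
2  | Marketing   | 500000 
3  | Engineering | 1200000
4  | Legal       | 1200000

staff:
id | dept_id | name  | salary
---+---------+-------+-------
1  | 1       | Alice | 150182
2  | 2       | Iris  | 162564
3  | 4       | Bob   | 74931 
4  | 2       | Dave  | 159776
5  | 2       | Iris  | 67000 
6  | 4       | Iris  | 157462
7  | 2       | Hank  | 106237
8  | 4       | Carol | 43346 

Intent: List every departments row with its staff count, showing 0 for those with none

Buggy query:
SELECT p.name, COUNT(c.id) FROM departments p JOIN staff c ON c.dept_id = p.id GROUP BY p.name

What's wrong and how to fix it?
Bug: An inner join excludes parents with zero children

Fix: Use LEFT JOIN so parents without children still appear (COUNT(c.id) gives 0)

Corrected query:
SELECT p.name, COUNT(c.id) FROM departments p LEFT JOIN staff c ON c.dept_id = p.id GROUP BY p.name

Result:
name        | COUNT(c.id)
------------+------------
Engineering | 0          
Finance     | 1          
Legal       | 3          
Marketing   | 4          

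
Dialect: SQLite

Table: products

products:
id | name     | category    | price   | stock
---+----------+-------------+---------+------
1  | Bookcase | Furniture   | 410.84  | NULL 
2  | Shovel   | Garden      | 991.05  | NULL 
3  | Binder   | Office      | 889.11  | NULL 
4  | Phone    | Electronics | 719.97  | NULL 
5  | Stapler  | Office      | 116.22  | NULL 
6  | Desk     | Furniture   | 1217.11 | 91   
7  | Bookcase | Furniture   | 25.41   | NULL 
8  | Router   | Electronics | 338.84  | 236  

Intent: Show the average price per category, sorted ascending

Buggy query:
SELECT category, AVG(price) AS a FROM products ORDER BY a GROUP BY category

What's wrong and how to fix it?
Bug: ORDER BY appears before GROUP BY; SQL clause order requires GROUP BY first

Fix: Move ORDER BY to the end, after GROUP BY

Corrected query:
SELECT category, AVG(price) AS a FROM products GROUP BY category ORDER BY a

Result:
category    | a      
------------+--------
Office      | 502.665
Electronics | 529.405
Furniture   | 551.12 
Garden      | 991.05 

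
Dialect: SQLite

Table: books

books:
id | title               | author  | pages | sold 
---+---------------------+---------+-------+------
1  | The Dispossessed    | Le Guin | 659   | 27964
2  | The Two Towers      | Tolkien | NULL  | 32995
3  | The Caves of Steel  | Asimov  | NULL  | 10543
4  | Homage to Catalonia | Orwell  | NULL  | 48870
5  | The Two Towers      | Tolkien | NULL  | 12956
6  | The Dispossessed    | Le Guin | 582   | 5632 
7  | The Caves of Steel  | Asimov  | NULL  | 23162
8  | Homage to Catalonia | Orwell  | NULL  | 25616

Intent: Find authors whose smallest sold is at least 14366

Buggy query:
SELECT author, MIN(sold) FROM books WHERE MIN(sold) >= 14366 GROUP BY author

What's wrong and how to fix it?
Bug: MIN() in WHERE is a misuse of aggregate

Fix: Replace WHERE with HAVING after the GROUP BY

Corrected query:
SELECT author, MIN(sold) FROM books GROUP BY author HAVING MIN(sold) >= 14366

Result:
author | MIN(sold)
-------+----------
Orwell | 25616    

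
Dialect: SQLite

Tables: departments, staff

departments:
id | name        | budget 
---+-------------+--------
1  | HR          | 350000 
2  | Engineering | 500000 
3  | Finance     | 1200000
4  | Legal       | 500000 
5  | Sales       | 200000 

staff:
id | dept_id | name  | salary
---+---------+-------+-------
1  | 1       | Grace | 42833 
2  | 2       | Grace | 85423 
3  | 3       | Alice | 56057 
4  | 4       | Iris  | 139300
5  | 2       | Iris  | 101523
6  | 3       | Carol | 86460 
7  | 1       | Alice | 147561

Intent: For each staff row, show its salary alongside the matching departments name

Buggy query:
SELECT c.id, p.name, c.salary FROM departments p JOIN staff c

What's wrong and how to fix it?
Bug: Missing join condition: each staff row is matched to all departments rows instead of just its own

Fix: Specify the join condition linking the foreign key to the parent id

Corrected query:
SELECT c.id, p.name, c.salary FROM departments p JOIN staff c ON c.dept_id = p.id

Result:
id | name        | salary
---+-------------+-------
1  | HR          | 42833 
2  | Engineering | 85423 
3  | Finance     | 56057 
4  | Legal       | 139300
5  | Engineering | 101523
6  | Finance     | 86460 
7  | HR          | 147561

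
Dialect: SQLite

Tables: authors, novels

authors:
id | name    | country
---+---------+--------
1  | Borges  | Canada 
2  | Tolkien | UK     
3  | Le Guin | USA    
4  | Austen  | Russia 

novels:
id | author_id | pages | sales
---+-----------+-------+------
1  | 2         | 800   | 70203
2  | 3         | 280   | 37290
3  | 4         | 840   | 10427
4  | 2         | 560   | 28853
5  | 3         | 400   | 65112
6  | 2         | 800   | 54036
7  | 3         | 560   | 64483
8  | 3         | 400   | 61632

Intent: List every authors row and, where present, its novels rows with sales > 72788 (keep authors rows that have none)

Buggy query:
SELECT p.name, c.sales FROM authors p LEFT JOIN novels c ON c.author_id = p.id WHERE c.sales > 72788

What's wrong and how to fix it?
Bug: A WHERE condition on the right-hand table after LEFT JOIN drops unmatched parents

Fix: Put 'c.sales > 72788' in the JOIN's ON clause instead of WHERE

Corrected query:
SELECT p.name, c.sales FROM authors p LEFT JOIN novels c ON c.author_id = p.id AND c.sales > 72788

Result:
name    | sales
--------+------
Borges  | NULL 
Tolkien | NULL 
Le Guin | NULL 
Austen  | NULL 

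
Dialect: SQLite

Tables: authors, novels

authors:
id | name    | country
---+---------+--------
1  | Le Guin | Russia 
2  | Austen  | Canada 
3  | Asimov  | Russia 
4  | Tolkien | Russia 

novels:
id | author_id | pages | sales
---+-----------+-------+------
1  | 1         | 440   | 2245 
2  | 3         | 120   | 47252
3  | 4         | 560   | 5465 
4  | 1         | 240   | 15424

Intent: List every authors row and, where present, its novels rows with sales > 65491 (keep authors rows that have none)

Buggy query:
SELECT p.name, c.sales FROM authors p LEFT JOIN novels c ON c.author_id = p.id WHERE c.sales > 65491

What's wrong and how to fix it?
Bug: A WHERE condition on the right-hand table after LEFT JOIN drops unmatched parents

Fix: Move the right-table condition into the ON clause so unmatched parents are kept

Corrected query:
SELECT p.name, c.sales FROM authors p LEFT JOIN novels c ON c.author_id = p.id AND c.sales > 65491

Result:
name    | sales
--------+------
Le Guin | NULL 
Austen  | NULL 
Asimov  | NULL 
Tolkien | NULL 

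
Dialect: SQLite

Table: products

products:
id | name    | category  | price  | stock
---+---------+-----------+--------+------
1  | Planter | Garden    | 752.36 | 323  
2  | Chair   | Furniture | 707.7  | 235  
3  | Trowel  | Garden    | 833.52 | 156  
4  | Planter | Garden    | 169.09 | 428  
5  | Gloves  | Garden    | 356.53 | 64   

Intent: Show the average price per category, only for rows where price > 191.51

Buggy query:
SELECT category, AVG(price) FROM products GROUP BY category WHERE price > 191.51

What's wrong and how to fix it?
Bug: Row-level WHERE must come before GROUP BY in the clause order

Fix: Move the WHERE clause before GROUP BY

Corrected query:
SELECT category, AVG(price) FROM products WHERE price > 191.51 GROUP BY category

Result:
category  | AVG(price)
----------+-----------
Furniture | 707.7     
Garden    | 647.47    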